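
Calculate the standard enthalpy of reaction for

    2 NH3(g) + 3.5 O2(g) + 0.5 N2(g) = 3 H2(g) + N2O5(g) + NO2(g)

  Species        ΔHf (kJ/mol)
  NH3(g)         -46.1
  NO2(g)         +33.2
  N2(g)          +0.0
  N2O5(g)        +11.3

Products: 3·(+0.0) + 1·(+11.3) + 1·(+33.2) = +44.5
Reactants: 2·(-46.1) + 7/2·(+0.0) + 1/2·(+0.0) = -92.2
ΔH°rxn = (+44.5) − (-92.2) = 136.7 kJ/mol

ΔH°rxn = 136.7 kJ/mol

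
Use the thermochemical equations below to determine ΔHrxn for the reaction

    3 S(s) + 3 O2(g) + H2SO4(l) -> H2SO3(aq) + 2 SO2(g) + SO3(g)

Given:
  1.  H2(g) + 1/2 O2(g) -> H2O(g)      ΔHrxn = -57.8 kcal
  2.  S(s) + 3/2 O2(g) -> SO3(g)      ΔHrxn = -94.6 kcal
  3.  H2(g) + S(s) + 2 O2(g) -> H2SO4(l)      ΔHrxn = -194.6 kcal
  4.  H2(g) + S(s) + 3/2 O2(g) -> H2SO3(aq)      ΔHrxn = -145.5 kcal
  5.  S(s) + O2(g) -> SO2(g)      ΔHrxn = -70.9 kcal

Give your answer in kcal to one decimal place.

eq. 1: not needed (H2O(g) appears nowhere else).
eq. 2 as written (SO3(g) already on the product side): -94.6 kcal
eq. 3 reversed (reverse to put H2SO4(l) on the reactant side): +194.6 kcal
eq. 4 as written (H2SO3(aq) already on the product side): -145.5 kcal
eq. 5 × 2 (×2 to match 2 SO2(g) in the target): (2)·(-70.9) = -141.8 kcal
Summing the manipulated equations, ΔHrxn = (-94.6) + (+194.6) + (-145.5) + (-141.8) = -187.3 kcal

ΔHrxn = -187.3 kcal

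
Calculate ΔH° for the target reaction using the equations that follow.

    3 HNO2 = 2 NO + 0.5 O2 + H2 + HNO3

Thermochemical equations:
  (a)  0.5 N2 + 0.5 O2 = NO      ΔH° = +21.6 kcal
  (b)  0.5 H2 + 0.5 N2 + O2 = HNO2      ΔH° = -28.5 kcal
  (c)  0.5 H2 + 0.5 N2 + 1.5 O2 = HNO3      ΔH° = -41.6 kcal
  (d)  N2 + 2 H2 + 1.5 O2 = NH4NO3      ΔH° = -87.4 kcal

ΔH° = 87.1 kcal

(a) × 2 (×2 to match 2 NO in the target): (2)·(+21.6) = +43.2 kcal
(b) reversed and × 3 (reverse to put HNO2 on the reactant side; ×3 to match 3 HNO2 in the target): (-3)·(-28.5) = +85.5 kcal
(c) as written (HNO3 already on the product side): -41.6 kcal
(d): not needed (NH4NO3 appears nowhere else).
Combining the equations, ΔH° = (2)·(+21.6) + (-3)·(-28.5) + (1)·(-41.6) = 87.1 kcal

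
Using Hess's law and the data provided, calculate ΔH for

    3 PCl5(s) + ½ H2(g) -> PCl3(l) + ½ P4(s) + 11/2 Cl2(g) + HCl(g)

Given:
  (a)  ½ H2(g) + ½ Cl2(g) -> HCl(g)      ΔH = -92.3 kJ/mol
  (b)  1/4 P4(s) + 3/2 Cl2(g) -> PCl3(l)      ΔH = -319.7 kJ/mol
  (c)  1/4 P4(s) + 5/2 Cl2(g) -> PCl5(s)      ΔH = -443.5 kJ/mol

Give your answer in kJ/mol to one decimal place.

ΔH = 918.5 kJ/mol

(a) as written (HCl(g) already on the product side): -92.3 kJ/mol
(b) as written (PCl3(l) already on the product side): -319.7 kJ/mol
(c) reversed and × 3 (PCl5(s) must end up as a reactant; scale by 3 for the 3 PCl5(s)): (-3)·(-443.5) = +1330.5 kJ/mol
ΔH = (-92.3) + (-319.7) + (+1330.5) = 918.5 kJ/mol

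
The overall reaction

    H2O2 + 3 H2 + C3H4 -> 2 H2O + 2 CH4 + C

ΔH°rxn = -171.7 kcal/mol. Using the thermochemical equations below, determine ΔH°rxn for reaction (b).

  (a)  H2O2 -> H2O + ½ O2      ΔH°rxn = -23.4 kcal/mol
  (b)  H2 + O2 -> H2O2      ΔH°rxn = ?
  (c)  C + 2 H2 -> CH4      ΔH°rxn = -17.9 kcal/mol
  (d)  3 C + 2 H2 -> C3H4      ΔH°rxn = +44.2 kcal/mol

(a) × 2: (2)·(-23.4) = -46.8 kcal/mol
(b) as written: contributes x
(c) × 2: (2)·(-17.9) = -35.8 kcal/mol
(d) reversed: -44.2 kcal/mol
-171.7 = (-46.8) + (-35.8) + (-44.2) + x
x = (-171.7 − (-126.8)) / (1) = -44.9 kcal/mol

ΔH°rxn = -44.9 kcal/mol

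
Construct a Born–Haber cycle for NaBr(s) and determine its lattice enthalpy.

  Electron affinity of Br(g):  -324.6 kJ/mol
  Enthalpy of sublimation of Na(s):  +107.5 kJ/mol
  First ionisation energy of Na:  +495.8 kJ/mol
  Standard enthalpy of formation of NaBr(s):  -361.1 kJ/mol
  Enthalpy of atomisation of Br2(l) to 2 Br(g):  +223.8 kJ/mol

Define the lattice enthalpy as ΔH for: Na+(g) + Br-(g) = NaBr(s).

U = -751.7 kJ/mol

ΔHf° = 1·ΔHsub + 1·(ΣIE) + 1/2·D(Br2) + 1·EA + U
-361.1 = 1·(+107.5) + 1·(+495.8) + 1/2·(+223.8) + 1·(-324.6) + U
U = -361.1 − (+390.6) = -751.7 kJ/mol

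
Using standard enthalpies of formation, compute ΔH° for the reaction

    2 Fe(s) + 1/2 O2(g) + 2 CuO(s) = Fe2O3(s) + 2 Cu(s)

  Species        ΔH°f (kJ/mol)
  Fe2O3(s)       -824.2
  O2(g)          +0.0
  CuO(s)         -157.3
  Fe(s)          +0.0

Products: 1·(-824.2) + 2·(+0.0) = -824.2
Reactants: 2·(+0.0) + 1/2·(+0.0) + 2·(-157.3) = -314.6
ΔH° = (-824.2) − (-314.6) = -509.6 kJ/mol

ΔH° = -509.6 kJ/mol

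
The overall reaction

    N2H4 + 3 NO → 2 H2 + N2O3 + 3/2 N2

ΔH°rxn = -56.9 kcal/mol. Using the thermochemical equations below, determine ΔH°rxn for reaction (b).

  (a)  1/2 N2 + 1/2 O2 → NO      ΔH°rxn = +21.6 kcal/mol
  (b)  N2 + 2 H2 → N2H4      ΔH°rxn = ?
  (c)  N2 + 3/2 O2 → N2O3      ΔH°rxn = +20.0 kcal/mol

ΔH°rxn = 12.1 kcal/mol

(a) reversed and × 3: (-3)·(+21.6) = -64.8 kcal/mol
(b) reversed: contributes −x
(c) as written: +20.0 kcal/mol
-56.9 = (-64.8) + (+20.0) − x
x = (-56.9 − (-44.8)) / (-1) = 12.1 kcal/mol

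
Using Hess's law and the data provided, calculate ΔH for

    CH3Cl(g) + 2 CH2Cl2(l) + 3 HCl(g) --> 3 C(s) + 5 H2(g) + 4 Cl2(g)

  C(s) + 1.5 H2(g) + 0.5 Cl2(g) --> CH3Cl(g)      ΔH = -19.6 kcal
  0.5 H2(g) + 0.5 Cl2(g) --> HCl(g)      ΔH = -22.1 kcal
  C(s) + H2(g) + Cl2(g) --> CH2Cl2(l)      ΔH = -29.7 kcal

equation 1 reversed: +19.6 kcal
equation 2 reversed and × 3: (-3)·(-22.1) = +66.3 kcal
equation 3 reversed and × 2: (-2)·(-29.7) = +59.4 kcal
Combining the equations, ΔH = (-1)·(-19.6) + (-3)·(-22.1) + (-2)·(-29.7) = 145.3 kcal

ΔH = 145.3 kcal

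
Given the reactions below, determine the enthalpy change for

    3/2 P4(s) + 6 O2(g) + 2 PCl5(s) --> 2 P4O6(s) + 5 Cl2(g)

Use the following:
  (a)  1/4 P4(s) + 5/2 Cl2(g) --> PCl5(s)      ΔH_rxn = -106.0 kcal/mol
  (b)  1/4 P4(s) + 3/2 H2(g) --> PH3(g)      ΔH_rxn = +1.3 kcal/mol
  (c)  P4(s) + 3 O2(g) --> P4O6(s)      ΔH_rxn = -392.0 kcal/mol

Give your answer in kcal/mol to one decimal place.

ΔH_rxn = -572.0 kcal/mol

(a) reversed and × 2: (-2)·(-106.0) = +212.0 kcal/mol
(b): not needed.
(c) × 2: (2)·(-392.0) = -784.0 kcal/mol
ΔH_rxn = (-2)·(-106.0) + (2)·(-392.0) = -572.0 kcal/mol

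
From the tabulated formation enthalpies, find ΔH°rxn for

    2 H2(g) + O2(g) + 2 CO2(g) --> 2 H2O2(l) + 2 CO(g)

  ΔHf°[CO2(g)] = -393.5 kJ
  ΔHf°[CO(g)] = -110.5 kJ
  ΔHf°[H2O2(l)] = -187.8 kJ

ΔH°rxn = 190.4 kJ

Products: 2·(-187.8) + 2·(-110.5) = -596.6
Reactants: 2·(+0.0) + 1·(+0.0) + 2·(-393.5) = -787.0
ΔH°rxn = (-596.6) − (-787.0) = 190.4 kJ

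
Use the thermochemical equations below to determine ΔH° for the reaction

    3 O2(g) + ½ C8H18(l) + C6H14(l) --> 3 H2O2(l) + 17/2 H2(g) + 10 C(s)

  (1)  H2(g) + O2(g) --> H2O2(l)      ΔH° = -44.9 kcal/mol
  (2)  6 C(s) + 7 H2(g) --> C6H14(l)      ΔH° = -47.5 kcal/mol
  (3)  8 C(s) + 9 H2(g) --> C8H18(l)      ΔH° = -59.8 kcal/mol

(1) × 3: (3)·(-44.9) = -134.7 kcal/mol
(2) reversed: +47.5 kcal/mol
(3) reversed and × 1/2: (-1/2)·(-59.8) = +29.9 kcal/mol
Summing the manipulated equations, ΔH° = (3)·(-44.9) + (-1)·(-47.5) + (-1/2)·(-59.8) = -57.3 kcal/mol

ΔH° = -57.3 kcal/mol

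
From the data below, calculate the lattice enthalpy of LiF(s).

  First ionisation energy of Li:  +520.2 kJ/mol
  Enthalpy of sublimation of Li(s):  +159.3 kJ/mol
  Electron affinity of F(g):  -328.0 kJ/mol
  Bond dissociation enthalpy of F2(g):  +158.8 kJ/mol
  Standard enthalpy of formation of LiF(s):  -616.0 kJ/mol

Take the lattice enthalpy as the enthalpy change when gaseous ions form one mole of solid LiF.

ΔHf° = 1·ΔHsub + 1·(ΣIE) + 1/2·D(F2) + 1·EA + U
-616.0 = 1·(+159.3) + 1·(+520.2) + 1/2·(+158.8) + 1·(-328.0) + U
U = -616.0 − (+430.9) = -1046.9 kJ/mol

U = -1046.9 kJ/mol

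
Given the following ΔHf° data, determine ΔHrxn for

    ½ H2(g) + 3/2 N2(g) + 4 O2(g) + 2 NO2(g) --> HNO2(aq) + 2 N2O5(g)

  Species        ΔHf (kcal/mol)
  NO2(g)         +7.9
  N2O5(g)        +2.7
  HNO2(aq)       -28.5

Products: 1·(-28.5) + 2·(+2.7) = -23.1
Reactants: 1/2·(+0.0) + 3/2·(+0.0) + 4·(+0.0) + 2·(+7.9) = +15.8
ΔHrxn = (-23.1) − (+15.8) = -38.9 kcal/mol

ΔHrxn = -38.9 kcal/mol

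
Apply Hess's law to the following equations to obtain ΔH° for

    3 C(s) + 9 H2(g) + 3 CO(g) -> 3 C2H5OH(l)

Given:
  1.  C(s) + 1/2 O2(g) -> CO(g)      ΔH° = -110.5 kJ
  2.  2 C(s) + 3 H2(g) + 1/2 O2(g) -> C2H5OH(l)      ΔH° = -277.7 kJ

ΔH° = -501.6 kJ

eq. 1 reversed and × 3: (-3)·(-110.5) = +331.5 kJ
eq. 2 × 3: (3)·(-277.7) = -833.1 kJ
Summing the manipulated equations, ΔH° = (+331.5) + (-833.1) = -501.6 kJ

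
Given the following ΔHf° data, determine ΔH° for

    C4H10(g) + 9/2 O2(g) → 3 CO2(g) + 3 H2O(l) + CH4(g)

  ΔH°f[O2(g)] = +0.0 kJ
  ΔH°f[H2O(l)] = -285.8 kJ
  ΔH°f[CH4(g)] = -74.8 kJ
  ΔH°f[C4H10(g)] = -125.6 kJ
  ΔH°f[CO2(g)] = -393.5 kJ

Products: 3·(-393.5) + 3·(-285.8) + 1·(-74.8) = -2112.7
Reactants: 1·(-125.6) + 9/2·(+0.0) = -125.6
ΔH° = (-2112.7) − (-125.6) = -1987.1 kJ

ΔH° = -1987.1 kJ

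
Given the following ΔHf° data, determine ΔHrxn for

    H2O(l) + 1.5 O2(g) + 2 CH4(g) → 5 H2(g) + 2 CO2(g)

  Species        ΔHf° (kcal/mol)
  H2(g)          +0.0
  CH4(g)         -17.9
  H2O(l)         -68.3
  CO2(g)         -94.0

ΔH°rxn = Σ nΔHf°(products) − Σ nΔHf°(reactants).
Products: 5·(+0.0) + 2·(-94.0) = -188.0
Reactants: 1·(-68.3) + 3/2·(+0.0) + 2·(-17.9) = -104.1
ΔHrxn = (-188.0) − (-104.1) = -83.9 kcal/mol

ΔHrxn = -83.9 kcal/mol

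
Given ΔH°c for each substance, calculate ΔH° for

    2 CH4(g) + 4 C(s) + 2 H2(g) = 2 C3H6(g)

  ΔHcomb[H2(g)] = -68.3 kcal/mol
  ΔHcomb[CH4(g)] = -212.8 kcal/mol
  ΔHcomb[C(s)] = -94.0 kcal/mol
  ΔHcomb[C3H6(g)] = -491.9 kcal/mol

ΔH° = 45.6 kcal/mol

With combustion enthalpies, reactants minus products:
= [2·(-212.8) + 4·(-94.0) + 2·(-68.3)] − [2·(-491.9)]
= 45.6 kcal/mol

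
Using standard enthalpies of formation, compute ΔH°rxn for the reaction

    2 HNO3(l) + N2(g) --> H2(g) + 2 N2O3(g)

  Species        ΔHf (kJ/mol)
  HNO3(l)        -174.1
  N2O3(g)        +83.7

Products: 1·(+0.0) + 2·(+83.7) = +167.4
Reactants: 2·(-174.1) + 1·(+0.0) = -348.2
ΔH°rxn = (+167.4) − (-348.2) = 515.6 kJ/mol

ΔH°rxn = 515.6 kJ/mol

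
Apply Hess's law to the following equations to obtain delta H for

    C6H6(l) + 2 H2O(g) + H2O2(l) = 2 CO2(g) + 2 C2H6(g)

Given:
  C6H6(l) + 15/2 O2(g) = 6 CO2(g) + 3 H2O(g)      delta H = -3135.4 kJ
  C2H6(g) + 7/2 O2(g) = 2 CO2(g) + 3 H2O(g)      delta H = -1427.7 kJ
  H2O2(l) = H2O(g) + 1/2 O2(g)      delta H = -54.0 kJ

delta H = -334.0 kJ

equation 1 as written: -3135.4 kJ
equation 2 reversed and × 2: (-2)·(-1427.7) = +2855.4 kJ
equation 3 as written: -54.0 kJ
Combining the equations, delta H = (-3135.4) + (+2855.4) + (-54.0) = -334.0 kJ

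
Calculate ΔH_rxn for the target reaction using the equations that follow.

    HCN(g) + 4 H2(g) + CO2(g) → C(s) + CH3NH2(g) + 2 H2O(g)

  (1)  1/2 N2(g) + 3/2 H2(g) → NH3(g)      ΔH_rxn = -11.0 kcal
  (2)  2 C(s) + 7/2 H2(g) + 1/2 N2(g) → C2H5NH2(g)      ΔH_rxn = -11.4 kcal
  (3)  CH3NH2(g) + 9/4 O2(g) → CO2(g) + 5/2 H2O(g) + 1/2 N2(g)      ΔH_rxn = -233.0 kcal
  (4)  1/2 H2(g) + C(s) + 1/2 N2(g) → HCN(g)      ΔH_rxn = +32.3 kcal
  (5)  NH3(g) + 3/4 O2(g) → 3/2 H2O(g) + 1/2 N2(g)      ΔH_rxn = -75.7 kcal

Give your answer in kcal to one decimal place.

ΔH_rxn = -59.4 kcal

(1) × 3: (3)·(-11.0) = -33.0 kcal
(2): not needed (C2H5NH2(g) appears nowhere else).
(3) reversed (reverse to put CH3NH2(g) on the product side): +233.0 kcal
(4) reversed (reverse to put HCN(g) on the reactant side): -32.3 kcal
(5) × 3: (3)·(-75.7) = -227.1 kcal
By Hess's law, ΔH_rxn = (-33.0) + (+233.0) + (-32.3) + (-227.1) = -59.4 kcal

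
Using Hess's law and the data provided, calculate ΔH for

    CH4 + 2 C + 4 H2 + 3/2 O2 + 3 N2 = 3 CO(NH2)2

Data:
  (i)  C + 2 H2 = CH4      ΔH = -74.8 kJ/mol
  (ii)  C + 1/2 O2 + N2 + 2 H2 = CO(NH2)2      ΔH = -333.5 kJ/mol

ΔH = -925.7 kJ/mol

(i) reversed (reverse to put CH4 on the reactant side): +74.8 kJ/mol
(ii) × 3 (scale by 3 for the 3 CO(NH2)2): (3)·(-333.5) = -1000.5 kJ/mol
ΔH = (+74.8) + (-1000.5) = -925.7 kJ/mol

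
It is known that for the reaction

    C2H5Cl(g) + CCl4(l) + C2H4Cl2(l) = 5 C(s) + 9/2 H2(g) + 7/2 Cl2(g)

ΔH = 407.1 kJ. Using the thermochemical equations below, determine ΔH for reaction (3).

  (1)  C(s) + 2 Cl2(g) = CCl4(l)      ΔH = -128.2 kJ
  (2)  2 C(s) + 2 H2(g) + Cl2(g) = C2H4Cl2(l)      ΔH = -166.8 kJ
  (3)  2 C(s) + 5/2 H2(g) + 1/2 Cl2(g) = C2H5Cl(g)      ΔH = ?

(1) reversed: +128.2 kJ
(2) reversed: +166.8 kJ
(3) reversed: contributes −x
+407.1 = (+128.2) + (+166.8) − x
x = (+407.1 − (+295.0)) / (-1) = -112.1 kJ

ΔH = -112.1 kJ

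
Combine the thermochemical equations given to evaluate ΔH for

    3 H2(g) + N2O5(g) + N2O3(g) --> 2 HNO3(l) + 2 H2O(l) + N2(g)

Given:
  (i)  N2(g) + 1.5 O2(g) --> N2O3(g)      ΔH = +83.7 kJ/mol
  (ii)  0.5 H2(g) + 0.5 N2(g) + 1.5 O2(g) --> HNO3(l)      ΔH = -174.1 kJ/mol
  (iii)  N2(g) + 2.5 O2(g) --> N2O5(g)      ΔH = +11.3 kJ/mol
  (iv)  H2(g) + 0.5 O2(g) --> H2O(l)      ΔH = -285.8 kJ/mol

ΔH = -1014.8 kJ/mol

(i) reversed: -83.7 kJ/mol
(ii) × 2: (2)·(-174.1) = -348.2 kJ/mol
(iii) reversed: -11.3 kJ/mol
(iv) × 2: (2)·(-285.8) = -571.6 kJ/mol
ΔH = (-83.7) + (-348.2) + (-11.3) + (-571.6) = -1014.8 kJ/mol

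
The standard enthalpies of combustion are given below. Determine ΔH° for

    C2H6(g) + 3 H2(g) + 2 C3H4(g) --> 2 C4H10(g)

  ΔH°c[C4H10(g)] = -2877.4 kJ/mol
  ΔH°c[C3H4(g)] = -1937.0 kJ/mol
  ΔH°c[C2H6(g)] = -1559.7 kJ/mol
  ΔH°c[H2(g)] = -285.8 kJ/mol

ΔH° = -536.3 kJ/mol

Using ΔH = Σ nΔHc°(reactants) − Σ nΔHc°(products):
= [1·(-1559.7) + 3·(-285.8) + 2·(-1937.0)] − [2·(-2877.4)]
= -536.3 kJ/mol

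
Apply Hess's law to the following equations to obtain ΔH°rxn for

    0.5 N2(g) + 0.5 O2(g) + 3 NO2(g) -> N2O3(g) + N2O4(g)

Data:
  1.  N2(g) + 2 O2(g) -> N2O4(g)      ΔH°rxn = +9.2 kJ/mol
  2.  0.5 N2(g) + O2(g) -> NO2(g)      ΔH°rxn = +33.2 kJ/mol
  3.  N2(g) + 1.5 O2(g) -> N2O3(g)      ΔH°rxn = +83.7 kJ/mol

eq. 1 as written (N2O4(g) already on the product side): +9.2 kJ/mol
eq. 2 reversed and × 3 (reverse to put NO2(g) on the reactant side; ×3 to match 3 NO2(g) in the target): (-3)·(+33.2) = -99.6 kJ/mol
eq. 3 as written (N2O3(g) already on the product side): +83.7 kJ/mol
Since enthalpy is a state function, ΔH°rxn = (+9.2) + (-99.6) + (+83.7) = -6.7 kJ/mol

ΔH°rxn = -6.7 kJ/mol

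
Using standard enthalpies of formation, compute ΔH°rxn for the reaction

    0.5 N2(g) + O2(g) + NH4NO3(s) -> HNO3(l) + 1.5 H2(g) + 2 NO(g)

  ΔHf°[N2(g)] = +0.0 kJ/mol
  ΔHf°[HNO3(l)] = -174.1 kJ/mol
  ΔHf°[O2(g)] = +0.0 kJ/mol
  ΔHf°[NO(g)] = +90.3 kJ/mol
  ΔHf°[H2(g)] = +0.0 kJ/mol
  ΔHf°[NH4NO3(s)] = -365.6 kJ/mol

ΔH°rxn = 372.1 kJ/mol

Products: 1·(-174.1) + 3/2·(+0.0) + 2·(+90.3) = +6.5
Reactants: 1/2·(+0.0) + 1·(+0.0) + 1·(-365.6) = -365.6
ΔH°rxn = (+6.5) − (-365.6) = 372.1 kJ/mol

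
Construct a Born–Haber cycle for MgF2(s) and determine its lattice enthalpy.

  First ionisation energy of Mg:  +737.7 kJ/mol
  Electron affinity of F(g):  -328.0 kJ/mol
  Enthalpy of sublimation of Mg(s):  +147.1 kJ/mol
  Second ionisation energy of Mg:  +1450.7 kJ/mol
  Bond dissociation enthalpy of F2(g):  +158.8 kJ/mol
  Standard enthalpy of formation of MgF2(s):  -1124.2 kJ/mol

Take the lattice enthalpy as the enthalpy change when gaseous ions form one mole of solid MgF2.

U = -2962.5 kJ/mol

ΔHf° = 1·ΔHsub + 1·(ΣIE) + 1·D(F2) + 2·EA + U
-1124.2 = 1·(+147.1) + 1·(+2188.4) + 1·(+158.8) + 2·(-328.0) + U
U = -1124.2 − (+1838.3) = -2962.5 kJ/mol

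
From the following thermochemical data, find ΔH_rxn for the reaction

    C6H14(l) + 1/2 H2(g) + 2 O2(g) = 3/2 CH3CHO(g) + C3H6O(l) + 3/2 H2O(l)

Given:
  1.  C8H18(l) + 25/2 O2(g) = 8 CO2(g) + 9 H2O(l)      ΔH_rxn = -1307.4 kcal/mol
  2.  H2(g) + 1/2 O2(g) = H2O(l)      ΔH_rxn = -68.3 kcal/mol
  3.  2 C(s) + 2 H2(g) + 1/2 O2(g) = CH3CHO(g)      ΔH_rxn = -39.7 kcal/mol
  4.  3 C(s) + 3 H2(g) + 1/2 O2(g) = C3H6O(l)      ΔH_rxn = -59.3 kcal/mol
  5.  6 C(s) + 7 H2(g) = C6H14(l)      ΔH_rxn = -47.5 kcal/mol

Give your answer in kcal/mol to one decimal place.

ΔH_rxn = -173.8 kcal/mol

eq. 1: not needed.
eq. 2 × 3/2: (3/2)·(-68.3) = -102.45 kcal/mol
eq. 3 × 3/2: (3/2)·(-39.7) = -59.55 kcal/mol
eq. 4 as written: -59.3 kcal/mol
eq. 5 reversed: +47.5 kcal/mol
Combining the equations, ΔH_rxn = (-102.45) + (-59.55) + (-59.3) + (+47.5) = -173.8 kcal/mol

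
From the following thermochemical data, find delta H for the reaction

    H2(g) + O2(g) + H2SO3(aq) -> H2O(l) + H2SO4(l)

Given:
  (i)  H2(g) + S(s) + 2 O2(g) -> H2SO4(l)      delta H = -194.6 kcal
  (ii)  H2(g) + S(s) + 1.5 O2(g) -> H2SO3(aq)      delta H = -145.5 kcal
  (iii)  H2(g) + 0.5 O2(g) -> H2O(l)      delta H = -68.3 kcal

delta H = -117.4 kcal

(i) as written: -194.6 kcal
(ii) reversed: +145.5 kcal
(iii) as written: -68.3 kcal
Summing the manipulated equations, delta H = (1)·(-194.6) + (-1)·(-145.5) + (1)·(-68.3) = -117.4 kcal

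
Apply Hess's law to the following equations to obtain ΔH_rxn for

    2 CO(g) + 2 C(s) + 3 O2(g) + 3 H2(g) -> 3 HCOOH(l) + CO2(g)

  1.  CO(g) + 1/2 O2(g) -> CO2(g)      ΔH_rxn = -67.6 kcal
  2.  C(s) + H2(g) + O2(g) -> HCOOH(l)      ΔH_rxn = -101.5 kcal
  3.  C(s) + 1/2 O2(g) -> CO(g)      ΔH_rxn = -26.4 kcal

eq. 1 as written: -67.6 kcal
eq. 2 × 3: (3)·(-101.5) = -304.5 kcal
eq. 3 reversed: +26.4 kcal
ΔH_rxn = (-67.6) + (-304.5) + (+26.4) = -345.7 kcal

ΔH_rxn = -345.7 kcal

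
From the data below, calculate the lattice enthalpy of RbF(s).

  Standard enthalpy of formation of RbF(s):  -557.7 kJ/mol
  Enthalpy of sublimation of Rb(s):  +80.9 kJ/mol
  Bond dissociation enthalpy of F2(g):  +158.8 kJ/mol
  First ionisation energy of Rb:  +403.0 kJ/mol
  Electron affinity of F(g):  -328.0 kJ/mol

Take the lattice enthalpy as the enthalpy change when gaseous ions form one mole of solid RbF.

U = -793.0 kJ/mol

ΔHf° = 1·ΔHsub + 1·(ΣIE) + 1/2·D(F2) + 1·EA + U
-557.7 = 1·(+80.9) + 1·(+403.0) + 1/2·(+158.8) + 1·(-328.0) + U
U = -557.7 − (+235.3) = -793.0 kJ/mol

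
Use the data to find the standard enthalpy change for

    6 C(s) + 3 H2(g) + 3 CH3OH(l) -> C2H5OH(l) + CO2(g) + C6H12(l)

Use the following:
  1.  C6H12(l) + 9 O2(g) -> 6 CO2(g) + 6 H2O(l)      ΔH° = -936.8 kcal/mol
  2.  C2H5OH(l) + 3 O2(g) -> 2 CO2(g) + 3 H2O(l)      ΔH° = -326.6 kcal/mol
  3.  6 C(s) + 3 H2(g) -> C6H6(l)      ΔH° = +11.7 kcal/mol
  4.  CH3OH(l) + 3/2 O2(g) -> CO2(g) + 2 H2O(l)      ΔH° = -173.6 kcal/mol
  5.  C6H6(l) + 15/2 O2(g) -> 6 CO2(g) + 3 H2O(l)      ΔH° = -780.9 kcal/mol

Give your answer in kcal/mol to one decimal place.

ΔH° = -26.6 kcal/mol

eq. 1 reversed (reverse to put C6H12(l) on the product side): +936.8 kcal/mol
eq. 2 reversed (reverse to put C2H5OH(l) on the product side): +326.6 kcal/mol
eq. 3 as written (C(s) already on the reactant side): +11.7 kcal/mol
eq. 4 × 3 (×3 to match 3 CH3OH(l) in the target): (3)·(-173.6) = -520.8 kcal/mol
eq. 5 as written: -780.9 kcal/mol
Summing the manipulated equations, ΔH° = (-1)·(-936.8) + (-1)·(-326.6) + (1)·(+11.7) + (3)·(-173.6) + (1)·(-780.9) = -26.6 kcal/mol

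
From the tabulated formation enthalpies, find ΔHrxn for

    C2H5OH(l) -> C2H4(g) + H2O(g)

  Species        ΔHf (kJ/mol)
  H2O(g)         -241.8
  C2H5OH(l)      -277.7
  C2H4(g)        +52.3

Products: 1·(+52.3) + 1·(-241.8) = -189.5
Reactants: 1·(-277.7) = -277.7
ΔHrxn = (-189.5) − (-277.7) = 88.2 kJ/mol

ΔHrxn = 88.2 kJ/mol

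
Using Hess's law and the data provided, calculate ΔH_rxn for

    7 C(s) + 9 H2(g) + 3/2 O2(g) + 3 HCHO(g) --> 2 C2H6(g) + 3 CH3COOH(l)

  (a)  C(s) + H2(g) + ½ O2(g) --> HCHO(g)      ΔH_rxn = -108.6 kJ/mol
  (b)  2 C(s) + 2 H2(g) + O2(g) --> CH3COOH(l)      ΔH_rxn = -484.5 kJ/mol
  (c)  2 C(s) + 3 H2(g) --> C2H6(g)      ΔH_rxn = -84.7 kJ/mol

ΔH_rxn = -1297.1 kJ/mol

(a) reversed and × 3: (-3)·(-108.6) = +325.8 kJ/mol
(b) × 3: (3)·(-484.5) = -1453.5 kJ/mol
(c) × 2: (2)·(-84.7) = -169.4 kJ/mol
By Hess's law, ΔH_rxn = (-3)·(-108.6) + (3)·(-484.5) + (2)·(-84.7) = -1297.1 kJ/mol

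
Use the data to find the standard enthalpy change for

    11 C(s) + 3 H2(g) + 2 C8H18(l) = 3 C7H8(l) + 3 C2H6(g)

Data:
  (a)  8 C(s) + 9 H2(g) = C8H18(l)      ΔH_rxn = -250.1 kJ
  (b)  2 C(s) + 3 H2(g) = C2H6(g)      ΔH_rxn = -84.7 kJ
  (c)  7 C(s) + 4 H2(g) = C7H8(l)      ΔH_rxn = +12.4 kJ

ΔH_rxn = 283.3 kJ

(a) reversed and × 2 (reverse to put C8H18(l) on the reactant side; scale by 2 for the 2 C8H18(l)): (-2)·(-250.1) = +500.2 kJ
(b) × 3 (×3 to match 3 C2H6(g) in the target): (3)·(-84.7) = -254.1 kJ
(c) × 3 (×3 to match 3 C7H8(l) in the target): (3)·(+12.4) = +37.2 kJ
ΔH_rxn = (-2)·(-250.1) + (3)·(-84.7) + (3)·(+12.4) = 283.3 kJ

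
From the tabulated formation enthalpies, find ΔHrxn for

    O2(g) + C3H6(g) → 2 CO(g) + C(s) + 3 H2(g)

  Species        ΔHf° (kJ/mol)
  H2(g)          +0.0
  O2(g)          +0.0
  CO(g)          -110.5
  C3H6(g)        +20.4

ΔH°rxn = Σ nΔHf°(products) − Σ nΔHf°(reactants).
Products: 2·(-110.5) + 1·(+0.0) + 3·(+0.0) = -221.0
Reactants: 1·(+0.0) + 1·(+20.4) = +20.4
ΔHrxn = (-221.0) − (+20.4) = -241.4 kJ/mol

ΔHrxn = -241.4 kJ/mol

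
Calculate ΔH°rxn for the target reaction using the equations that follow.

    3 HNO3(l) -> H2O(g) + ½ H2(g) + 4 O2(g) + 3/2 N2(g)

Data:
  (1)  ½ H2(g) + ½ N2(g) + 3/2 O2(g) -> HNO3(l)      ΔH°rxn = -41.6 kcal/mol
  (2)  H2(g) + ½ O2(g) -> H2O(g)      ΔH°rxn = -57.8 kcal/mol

ΔH°rxn = 67.0 kcal/mol

(1) reversed and × 3 (reverse to put HNO3(l) on the reactant side; scale by 3 for the 3 HNO3(l)): (-3)·(-41.6) = +124.8 kcal/mol
(2) as written (H2O(g) already on the product side): -57.8 kcal/mol
ΔH°rxn = (-3)·(-41.6) + (1)·(-57.8) = 67.0 kcal/mol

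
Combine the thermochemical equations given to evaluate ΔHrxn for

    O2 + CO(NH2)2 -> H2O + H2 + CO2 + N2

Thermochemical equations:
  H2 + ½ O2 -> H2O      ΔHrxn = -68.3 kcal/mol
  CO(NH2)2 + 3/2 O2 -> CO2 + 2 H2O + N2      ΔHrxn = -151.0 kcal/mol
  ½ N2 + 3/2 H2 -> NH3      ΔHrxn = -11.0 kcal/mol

equation 1 reversed: +68.3 kcal/mol
equation 2 as written: -151.0 kcal/mol
equation 3: not needed.
Combining the equations, ΔHrxn = (-1)·(-68.3) + (1)·(-151.0) = -82.7 kcal/mol

ΔHrxn = -82.7 kcal/mol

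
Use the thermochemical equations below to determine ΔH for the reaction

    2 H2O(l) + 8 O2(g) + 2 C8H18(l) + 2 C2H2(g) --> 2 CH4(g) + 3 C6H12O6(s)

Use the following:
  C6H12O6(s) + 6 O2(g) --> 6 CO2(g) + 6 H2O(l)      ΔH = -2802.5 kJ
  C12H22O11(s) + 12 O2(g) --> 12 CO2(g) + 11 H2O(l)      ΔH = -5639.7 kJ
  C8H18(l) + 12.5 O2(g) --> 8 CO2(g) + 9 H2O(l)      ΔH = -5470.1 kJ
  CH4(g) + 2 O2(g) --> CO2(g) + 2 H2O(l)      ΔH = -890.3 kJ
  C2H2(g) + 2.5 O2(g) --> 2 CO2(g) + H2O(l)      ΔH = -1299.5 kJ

equation 1 reversed and × 3: (-3)·(-2802.5) = +8407.5 kJ
equation 2: not needed.
equation 3 × 2: (2)·(-5470.1) = -10940.2 kJ
equation 4 reversed and × 2: (-2)·(-890.3) = +1780.6 kJ
equation 5 × 2: (2)·(-1299.5) = -2599.0 kJ
Combining the equations, ΔH = (+8407.5) + (-10940.2) + (+1780.6) + (-2599.0) = -3351.1 kJ

ΔH = -3351.1 kJ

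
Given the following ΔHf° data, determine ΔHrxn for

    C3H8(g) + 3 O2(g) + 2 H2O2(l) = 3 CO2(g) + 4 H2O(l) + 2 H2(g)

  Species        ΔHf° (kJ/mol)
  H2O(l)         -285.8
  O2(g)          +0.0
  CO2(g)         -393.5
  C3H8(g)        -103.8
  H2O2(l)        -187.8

ΔHrxn = -1844.3 kJ/mol

Products: 3·(-393.5) + 4·(-285.8) + 2·(+0.0) = -2323.7
Reactants: 1·(-103.8) + 3·(+0.0) + 2·(-187.8) = -479.4
ΔHrxn = (-2323.7) − (-479.4) = -1844.3 kJ/mol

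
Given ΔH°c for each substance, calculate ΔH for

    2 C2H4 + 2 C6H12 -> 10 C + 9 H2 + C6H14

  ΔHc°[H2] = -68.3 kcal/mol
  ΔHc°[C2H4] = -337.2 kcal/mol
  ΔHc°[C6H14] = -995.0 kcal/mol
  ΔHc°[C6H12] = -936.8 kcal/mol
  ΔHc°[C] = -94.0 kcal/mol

ΔH = 1.7 kcal/mol

With combustion enthalpies, reactants minus products:
= [2·(-337.2) + 2·(-936.8)] − [10·(-94.0) + 9·(-68.3) + 1·(-995.0)]
= 1.7 kcal/mol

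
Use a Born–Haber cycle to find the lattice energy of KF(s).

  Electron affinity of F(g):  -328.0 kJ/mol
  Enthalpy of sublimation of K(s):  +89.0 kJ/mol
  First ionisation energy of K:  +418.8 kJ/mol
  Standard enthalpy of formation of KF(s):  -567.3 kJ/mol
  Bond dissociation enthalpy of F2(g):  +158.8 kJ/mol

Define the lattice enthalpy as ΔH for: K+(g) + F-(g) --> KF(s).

ΔHf° = 1·ΔHsub + 1·(ΣIE) + 1/2·D(F2) + 1·EA + U
-567.3 = 1·(+89.0) + 1·(+418.8) + 1/2·(+158.8) + 1·(-328.0) + U
U = -567.3 − (+259.2) = -826.5 kJ/mol

U = -826.5 kJ/mol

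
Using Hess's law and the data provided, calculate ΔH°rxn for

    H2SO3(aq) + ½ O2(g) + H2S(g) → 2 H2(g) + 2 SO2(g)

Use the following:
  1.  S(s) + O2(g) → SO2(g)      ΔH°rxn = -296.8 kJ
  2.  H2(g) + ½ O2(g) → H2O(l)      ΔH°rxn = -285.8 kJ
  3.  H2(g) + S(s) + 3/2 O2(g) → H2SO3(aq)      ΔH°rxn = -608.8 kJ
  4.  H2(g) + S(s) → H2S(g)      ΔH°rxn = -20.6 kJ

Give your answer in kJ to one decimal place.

eq. 1 × 2: (2)·(-296.8) = -593.6 kJ
eq. 2: not needed.
eq. 3 reversed: +608.8 kJ
eq. 4 reversed: +20.6 kJ
Summing the manipulated equations, ΔH°rxn = (-593.6) + (+608.8) + (+20.6) = 35.8 kJ

ΔH°rxn = 35.8 kJ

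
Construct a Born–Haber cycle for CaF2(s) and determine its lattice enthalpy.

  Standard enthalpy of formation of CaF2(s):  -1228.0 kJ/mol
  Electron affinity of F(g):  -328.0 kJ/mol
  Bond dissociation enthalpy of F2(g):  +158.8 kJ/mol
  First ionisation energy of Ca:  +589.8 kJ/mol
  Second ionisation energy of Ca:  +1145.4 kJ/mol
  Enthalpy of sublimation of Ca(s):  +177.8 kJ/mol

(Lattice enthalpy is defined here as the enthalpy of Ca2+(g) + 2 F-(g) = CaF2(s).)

U = -2643.8 kJ/mol

ΔHf° = 1·ΔHsub + 1·(ΣIE) + 1·D(F2) + 2·EA + U
-1228.0 = 1·(+177.8) + 1·(+1735.2) + 1·(+158.8) + 2·(-328.0) + U
U = -1228.0 − (+1415.8) = -2643.8 kJ/mol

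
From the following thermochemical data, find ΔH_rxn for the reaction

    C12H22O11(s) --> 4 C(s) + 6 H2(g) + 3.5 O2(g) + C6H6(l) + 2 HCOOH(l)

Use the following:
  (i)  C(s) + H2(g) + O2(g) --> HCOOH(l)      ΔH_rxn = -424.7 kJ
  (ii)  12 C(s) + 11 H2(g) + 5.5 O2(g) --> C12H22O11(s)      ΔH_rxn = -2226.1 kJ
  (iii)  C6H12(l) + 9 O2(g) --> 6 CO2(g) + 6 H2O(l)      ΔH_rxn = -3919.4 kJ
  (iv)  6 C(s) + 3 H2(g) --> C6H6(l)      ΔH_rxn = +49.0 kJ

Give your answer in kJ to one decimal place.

(i) × 2 (scale by 2 for the 2 HCOOH(l)): (2)·(-424.7) = -849.4 kJ
(ii) reversed (C12H22O11(s) must end up as a reactant): +2226.1 kJ
(iii): not needed (CO2(g) appears nowhere else).
(iv) as written (C6H6(l) already on the product side): +49.0 kJ
Combining the equations, ΔH_rxn = (-849.4) + (+2226.1) + (+49.0) = 1425.7 kJ

ΔH_rxn = 1425.7 kJ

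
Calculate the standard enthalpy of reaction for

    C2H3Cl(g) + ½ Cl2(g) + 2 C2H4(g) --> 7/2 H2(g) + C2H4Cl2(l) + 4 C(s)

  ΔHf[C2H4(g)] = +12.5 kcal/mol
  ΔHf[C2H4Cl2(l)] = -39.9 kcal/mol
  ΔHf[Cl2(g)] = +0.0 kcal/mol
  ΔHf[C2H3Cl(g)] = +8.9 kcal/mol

ΔH_rxn = -73.8 kcal/mol

Products: 7/2·(+0.0) + 1·(-39.9) + 4·(+0.0) = -39.9
Reactants: 1·(+8.9) + 1/2·(+0.0) + 2·(+12.5) = +33.9
ΔH_rxn = (-39.9) − (+33.9) = -73.8 kcal/mol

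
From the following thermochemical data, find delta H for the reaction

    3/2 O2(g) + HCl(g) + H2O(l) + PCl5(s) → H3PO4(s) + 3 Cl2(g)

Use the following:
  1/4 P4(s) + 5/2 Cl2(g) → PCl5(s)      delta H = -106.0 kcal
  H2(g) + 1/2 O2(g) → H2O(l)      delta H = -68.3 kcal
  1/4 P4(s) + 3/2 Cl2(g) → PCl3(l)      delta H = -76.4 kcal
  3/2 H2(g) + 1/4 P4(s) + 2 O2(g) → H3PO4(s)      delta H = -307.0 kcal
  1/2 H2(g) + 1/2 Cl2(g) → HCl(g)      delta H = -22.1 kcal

delta H = -110.6 kcal

equation 1 reversed (reverse to put PCl5(s) on the reactant side): +106.0 kcal
equation 2 reversed (H2O(l) must end up as a reactant): +68.3 kcal
equation 3: not needed (PCl3(l) appears nowhere else).
equation 4 as written (H3PO4(s) already on the product side): -307.0 kcal
equation 5 reversed (HCl(g) must end up as a reactant): +22.1 kcal
Since enthalpy is a state function, delta H = (-1)·(-106.0) + (-1)·(-68.3) + (1)·(-307.0) + (-1)·(-22.1) = -110.6 kcal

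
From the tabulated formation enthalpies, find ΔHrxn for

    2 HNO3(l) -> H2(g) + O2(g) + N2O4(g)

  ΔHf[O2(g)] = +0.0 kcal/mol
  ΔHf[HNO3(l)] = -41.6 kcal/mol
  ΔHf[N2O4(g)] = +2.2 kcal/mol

Products: 1·(+0.0) + 1·(+0.0) + 1·(+2.2) = +2.2
Reactants: 2·(-41.6) = -83.2
ΔHrxn = (+2.2) − (-83.2) = 85.4 kcal/mol

ΔHrxn = 85.4 kcal/mol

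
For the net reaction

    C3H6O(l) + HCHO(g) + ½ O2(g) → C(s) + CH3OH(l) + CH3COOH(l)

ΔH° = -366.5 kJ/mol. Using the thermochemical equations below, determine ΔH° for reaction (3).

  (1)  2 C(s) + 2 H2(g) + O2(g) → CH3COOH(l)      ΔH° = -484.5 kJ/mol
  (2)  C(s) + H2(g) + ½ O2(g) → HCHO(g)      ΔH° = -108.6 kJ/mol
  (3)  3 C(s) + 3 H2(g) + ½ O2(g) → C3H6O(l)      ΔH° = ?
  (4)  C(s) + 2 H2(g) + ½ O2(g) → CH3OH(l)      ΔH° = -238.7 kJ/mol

(1) as written: -484.5 kJ/mol
(2) reversed: +108.6 kJ/mol
(3) reversed: contributes −x
(4) as written: -238.7 kJ/mol
-366.5 = (-484.5) + (+108.6) + (-238.7) − x
x = (-366.5 − (-614.6)) / (-1) = -248.1 kJ/mol

ΔH° = -248.1 kJ/mol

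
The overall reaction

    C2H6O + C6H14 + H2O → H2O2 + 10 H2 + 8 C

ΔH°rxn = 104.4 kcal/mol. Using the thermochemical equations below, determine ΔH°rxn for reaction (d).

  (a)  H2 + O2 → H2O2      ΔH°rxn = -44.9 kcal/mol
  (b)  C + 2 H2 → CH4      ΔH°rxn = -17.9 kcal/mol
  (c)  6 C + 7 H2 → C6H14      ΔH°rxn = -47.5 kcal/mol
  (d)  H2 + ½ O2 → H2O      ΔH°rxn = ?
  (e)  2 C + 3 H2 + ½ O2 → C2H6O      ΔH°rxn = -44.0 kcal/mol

(a) as written (H2O2 already on the product side): -44.9 kcal/mol
(b): not needed (CH4 appears nowhere else).
(c) reversed (reverse to put C6H14 on the reactant side): +47.5 kcal/mol
(d) reversed (H2O must end up as a reactant): contributes −x
(e) reversed (C2H6O must end up as a reactant): +44.0 kcal/mol
+104.4 = (-44.9) + (+47.5) + (+44.0) − x
x = (+104.4 − (+46.6)) / (-1) = -57.8 kcal/mol

ΔH°rxn = -57.8 kcal/mol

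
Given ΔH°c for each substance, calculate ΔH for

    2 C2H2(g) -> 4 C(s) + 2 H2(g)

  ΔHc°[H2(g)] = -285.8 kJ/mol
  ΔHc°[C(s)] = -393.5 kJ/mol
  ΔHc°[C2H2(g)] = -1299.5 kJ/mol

With combustion enthalpies, reactants minus products:
= [2·(-1299.5)] − [4·(-393.5) + 2·(-285.8)]
= -453.4 kJ/mol

ΔH = -453.4 kJ/mol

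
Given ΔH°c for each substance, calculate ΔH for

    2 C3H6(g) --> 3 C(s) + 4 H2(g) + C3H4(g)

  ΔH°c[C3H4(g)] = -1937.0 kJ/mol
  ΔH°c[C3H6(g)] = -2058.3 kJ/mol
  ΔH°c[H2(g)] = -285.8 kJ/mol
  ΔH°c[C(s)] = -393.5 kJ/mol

ΔH = 144.1 kJ/mol

With combustion enthalpies, reactants minus products:
= [2·(-2058.3)] − [3·(-393.5) + 4·(-285.8) + 1·(-1937.0)]
= 144.1 kJ/mol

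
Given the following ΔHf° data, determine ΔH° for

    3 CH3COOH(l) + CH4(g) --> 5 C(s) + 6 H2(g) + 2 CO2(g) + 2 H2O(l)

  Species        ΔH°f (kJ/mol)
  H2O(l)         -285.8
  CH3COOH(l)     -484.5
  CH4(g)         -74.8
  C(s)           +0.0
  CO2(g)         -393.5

ΔH° = 169.7 kJ/mol

Products: 5·(+0.0) + 6·(+0.0) + 2·(-393.5) + 2·(-285.8) = -1358.6
Reactants: 3·(-484.5) + 1·(-74.8) = -1528.3
ΔH° = (-1358.6) − (-1528.3) = 169.7 kJ/mol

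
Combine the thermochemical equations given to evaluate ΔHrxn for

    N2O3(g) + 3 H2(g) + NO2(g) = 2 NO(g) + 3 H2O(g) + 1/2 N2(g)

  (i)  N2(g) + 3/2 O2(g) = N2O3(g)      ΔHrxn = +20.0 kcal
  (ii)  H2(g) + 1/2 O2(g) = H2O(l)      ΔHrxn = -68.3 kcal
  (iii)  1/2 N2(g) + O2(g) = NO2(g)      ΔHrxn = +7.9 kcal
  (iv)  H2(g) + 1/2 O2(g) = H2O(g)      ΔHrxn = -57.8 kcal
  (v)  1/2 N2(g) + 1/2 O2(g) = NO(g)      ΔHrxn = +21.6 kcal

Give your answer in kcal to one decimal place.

ΔHrxn = -158.1 kcal

(i) reversed: -20.0 kcal
(ii): not needed.
(iii) reversed: -7.9 kcal
(iv) × 3: (3)·(-57.8) = -173.4 kcal
(v) × 2: (2)·(+21.6) = +43.2 kcal
Since enthalpy is a state function, ΔHrxn = (-1)·(+20.0) + (-1)·(+7.9) + (3)·(-57.8) + (2)·(+21.6) = -158.1 kcal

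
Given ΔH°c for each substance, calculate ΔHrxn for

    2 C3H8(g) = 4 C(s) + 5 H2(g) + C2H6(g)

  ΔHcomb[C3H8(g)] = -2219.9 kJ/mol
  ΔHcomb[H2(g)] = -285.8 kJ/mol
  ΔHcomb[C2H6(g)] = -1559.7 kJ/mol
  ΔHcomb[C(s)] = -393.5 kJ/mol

ΔHrxn = 122.9 kJ/mol

With combustion enthalpies, reactants minus products:
= [2·(-2219.9)] − [4·(-393.5) + 5·(-285.8) + 1·(-1559.7)]
= 122.9 kJ/mol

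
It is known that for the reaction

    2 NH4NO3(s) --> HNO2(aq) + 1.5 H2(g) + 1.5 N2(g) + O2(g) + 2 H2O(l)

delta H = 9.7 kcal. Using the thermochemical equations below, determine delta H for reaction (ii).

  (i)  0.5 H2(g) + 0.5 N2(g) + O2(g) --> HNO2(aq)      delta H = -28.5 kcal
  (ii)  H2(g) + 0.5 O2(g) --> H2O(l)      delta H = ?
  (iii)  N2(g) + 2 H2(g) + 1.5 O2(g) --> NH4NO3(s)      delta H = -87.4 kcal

(i) as written (HNO2(aq) already on the product side): -28.5 kcal
(ii) × 2 (scale by 2 for the 2 H2O(l)): contributes 2·x
(iii) reversed and × 2 (reverse to put NH4NO3(s) on the reactant side; scale by 2 for the 2 NH4NO3(s)): (-2)·(-87.4) = +174.8 kcal
+9.7 = (-28.5) + (+174.8) + 2·x
x = (+9.7 − (+146.3)) / (2) = -68.3 kcal

delta H = -68.3 kcal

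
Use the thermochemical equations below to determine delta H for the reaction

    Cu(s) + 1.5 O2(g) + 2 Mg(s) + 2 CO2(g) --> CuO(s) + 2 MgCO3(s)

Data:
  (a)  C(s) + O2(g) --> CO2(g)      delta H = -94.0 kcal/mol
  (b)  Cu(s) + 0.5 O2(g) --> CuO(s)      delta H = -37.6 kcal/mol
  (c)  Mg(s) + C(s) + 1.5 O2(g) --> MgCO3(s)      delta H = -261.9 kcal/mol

(a) reversed and × 2: (-2)·(-94.0) = +188.0 kcal/mol
(b) as written: -37.6 kcal/mol
(c) × 2: (2)·(-261.9) = -523.8 kcal/mol
delta H = (+188.0) + (-37.6) + (-523.8) = -373.4 kcal/mol

delta H = -373.4 kcal/mol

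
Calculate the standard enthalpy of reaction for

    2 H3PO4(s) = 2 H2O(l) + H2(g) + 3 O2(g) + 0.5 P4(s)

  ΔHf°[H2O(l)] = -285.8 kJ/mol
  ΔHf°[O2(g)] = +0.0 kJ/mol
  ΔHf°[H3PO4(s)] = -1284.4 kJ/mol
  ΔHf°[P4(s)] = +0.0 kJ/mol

Products: 2·(-285.8) + 1·(+0.0) + 3·(+0.0) + 1/2·(+0.0) = -571.6
Reactants: 2·(-1284.4) = -2568.8
ΔH°rxn = (-571.6) − (-2568.8) = 1997.2 kJ/mol

ΔH°rxn = 1997.2 kJ/mol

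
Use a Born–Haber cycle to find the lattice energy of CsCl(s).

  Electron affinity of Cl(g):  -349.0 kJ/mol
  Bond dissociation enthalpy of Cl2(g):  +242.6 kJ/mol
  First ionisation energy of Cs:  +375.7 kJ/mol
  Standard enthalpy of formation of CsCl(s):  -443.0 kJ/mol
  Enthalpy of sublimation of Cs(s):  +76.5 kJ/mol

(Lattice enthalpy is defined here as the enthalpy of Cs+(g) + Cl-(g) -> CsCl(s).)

ΔHf° = 1·ΔHsub + 1·(ΣIE) + 1/2·D(Cl2) + 1·EA + U
-443.0 = 1·(+76.5) + 1·(+375.7) + 1/2·(+242.6) + 1·(-349.0) + U
U = -443.0 − (+224.5) = -667.5 kJ/mol

U = -667.5 kJ/mol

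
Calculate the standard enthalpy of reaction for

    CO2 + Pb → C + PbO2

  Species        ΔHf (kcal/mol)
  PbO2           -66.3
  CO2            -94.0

ΔH°rxn = Σ nΔHf°(products) − Σ nΔHf°(reactants).
Products: 1·(+0.0) + 1·(-66.3) = -66.3
Reactants: 1·(-94.0) + 1·(+0.0) = -94.0
ΔH° = (-66.3) − (-94.0) = 27.7 kcal/mol

ΔH° = 27.7 kcal/mol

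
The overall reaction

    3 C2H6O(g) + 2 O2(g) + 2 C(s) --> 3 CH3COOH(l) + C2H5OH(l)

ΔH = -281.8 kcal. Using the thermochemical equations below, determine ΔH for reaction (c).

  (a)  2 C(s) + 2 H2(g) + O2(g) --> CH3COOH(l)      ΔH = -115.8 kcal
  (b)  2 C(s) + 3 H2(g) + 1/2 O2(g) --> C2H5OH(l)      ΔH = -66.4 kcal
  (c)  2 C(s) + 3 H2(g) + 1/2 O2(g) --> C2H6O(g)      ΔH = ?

ΔH = -44.0 kcal

(a) × 3 (×3 to match 3 CH3COOH(l) in the target): (3)·(-115.8) = -347.4 kcal
(b) as written (C2H5OH(l) already on the product side): -66.4 kcal
(c) reversed and × 3 (reverse to put C2H6O(g) on the reactant side; ×3 to match 3 C2H6O(g) in the target): contributes −3·x
-281.8 = (-347.4) + (-66.4) − 3·x
x = (-281.8 − (-413.8)) / (-3) = -44.0 kcal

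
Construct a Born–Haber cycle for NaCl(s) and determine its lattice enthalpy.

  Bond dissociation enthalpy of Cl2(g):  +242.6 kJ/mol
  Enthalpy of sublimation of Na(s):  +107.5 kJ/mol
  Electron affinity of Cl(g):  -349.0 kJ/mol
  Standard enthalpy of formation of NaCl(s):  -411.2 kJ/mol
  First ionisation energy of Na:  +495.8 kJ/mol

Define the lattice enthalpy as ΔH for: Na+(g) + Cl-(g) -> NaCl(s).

ΔHf° = 1·ΔHsub + 1·(ΣIE) + 1/2·D(Cl2) + 1·EA + U
-411.2 = 1·(+107.5) + 1·(+495.8) + 1/2·(+242.6) + 1·(-349.0) + U
U = -411.2 − (+375.6) = -786.8 kJ/mol

U = -786.8 kJ/mol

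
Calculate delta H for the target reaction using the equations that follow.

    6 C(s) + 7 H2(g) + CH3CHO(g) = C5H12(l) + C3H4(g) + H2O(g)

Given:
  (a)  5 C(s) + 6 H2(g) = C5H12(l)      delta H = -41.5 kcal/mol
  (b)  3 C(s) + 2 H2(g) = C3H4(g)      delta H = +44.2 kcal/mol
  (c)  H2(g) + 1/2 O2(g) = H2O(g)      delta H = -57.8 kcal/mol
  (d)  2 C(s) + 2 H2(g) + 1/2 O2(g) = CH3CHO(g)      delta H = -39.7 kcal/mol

(a) as written: -41.5 kcal/mol
(b) as written: +44.2 kcal/mol
(c) as written: -57.8 kcal/mol
(d) reversed: +39.7 kcal/mol
Combining the equations, delta H = (-41.5) + (+44.2) + (-57.8) + (+39.7) = -15.4 kcal/mol

delta H = -15.4 kcal/mol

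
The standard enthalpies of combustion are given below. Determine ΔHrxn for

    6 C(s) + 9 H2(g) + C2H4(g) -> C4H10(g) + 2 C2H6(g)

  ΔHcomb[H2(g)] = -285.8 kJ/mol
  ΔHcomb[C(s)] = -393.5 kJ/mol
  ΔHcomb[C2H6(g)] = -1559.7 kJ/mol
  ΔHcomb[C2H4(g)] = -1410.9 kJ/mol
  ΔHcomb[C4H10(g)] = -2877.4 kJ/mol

ΔHrxn = -347.3 kJ/mol

With combustion enthalpies, reactants minus products:
= [6·(-393.5) + 9·(-285.8) + 1·(-1410.9)] − [1·(-2877.4) + 2·(-1559.7)]
= -347.3 kJ/mol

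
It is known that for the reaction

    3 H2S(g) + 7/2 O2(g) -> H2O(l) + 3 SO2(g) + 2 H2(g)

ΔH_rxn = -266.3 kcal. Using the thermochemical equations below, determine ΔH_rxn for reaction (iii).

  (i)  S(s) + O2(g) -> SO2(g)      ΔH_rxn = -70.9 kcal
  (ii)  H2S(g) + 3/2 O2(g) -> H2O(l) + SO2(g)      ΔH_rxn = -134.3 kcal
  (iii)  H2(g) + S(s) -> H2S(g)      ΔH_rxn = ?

ΔH_rxn = -4.9 kcal

(i) × 2: (2)·(-70.9) = -141.8 kcal
(ii) as written (H2O(l) already on the product side): -134.3 kcal
(iii) reversed and × 2 (H2(g) must end up as a product; scale by 2 for the 2 H2(g)): contributes −2·x
-266.3 = (-141.8) + (-134.3) − 2·x
x = (-266.3 − (-276.1)) / (-2) = -4.9 kcal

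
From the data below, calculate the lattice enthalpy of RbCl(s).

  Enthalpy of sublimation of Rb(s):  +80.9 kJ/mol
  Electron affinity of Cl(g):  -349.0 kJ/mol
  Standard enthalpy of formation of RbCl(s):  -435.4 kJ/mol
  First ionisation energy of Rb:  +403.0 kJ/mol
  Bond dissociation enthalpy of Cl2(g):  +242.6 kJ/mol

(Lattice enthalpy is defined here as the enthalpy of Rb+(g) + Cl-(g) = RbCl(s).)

U = -691.6 kJ/mol

ΔHf° = 1·ΔHsub + 1·(ΣIE) + 1/2·D(Cl2) + 1·EA + U
-435.4 = 1·(+80.9) + 1·(+403.0) + 1/2·(+242.6) + 1·(-349.0) + U
U = -435.4 − (+256.2) = -691.6 kJ/mol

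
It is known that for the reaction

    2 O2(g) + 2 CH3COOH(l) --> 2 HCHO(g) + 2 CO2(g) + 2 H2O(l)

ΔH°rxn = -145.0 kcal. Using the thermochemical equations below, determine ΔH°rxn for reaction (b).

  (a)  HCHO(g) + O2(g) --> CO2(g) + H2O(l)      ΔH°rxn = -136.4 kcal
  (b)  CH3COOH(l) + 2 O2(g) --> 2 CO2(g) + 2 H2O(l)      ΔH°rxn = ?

(a) reversed and × 2 (HCHO(g) must end up as a product; scale by 2 for the 2 HCHO(g)): (-2)·(-136.4) = +272.8 kcal
(b) × 2 (×2 to match 2 CH3COOH(l) in the target): contributes 2·x
-145.0 = (+272.8) + 2·x
x = (-145.0 − (+272.8)) / (2) = -208.9 kcal

ΔH°rxn = -208.9 kcal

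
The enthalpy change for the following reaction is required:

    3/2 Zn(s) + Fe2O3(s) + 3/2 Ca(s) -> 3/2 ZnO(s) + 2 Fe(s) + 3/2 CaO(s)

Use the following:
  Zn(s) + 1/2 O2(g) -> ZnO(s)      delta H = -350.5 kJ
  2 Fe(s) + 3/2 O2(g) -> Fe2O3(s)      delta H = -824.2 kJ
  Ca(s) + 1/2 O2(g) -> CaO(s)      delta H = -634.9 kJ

delta H = -653.9 kJ

equation 1 × 3/2 (scale by 3/2 for the 3/2 ZnO(s)): (3/2)·(-350.5) = -525.75 kJ
equation 2 reversed (Fe2O3(s) must end up as a reactant): +824.2 kJ
equation 3 × 3/2 (×3/2 to match 3/2 CaO(s) in the target): (3/2)·(-634.9) = -952.35 kJ
By Hess's law, delta H = (3/2)·(-350.5) + (-1)·(-824.2) + (3/2)·(-634.9) = -653.9 kJ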